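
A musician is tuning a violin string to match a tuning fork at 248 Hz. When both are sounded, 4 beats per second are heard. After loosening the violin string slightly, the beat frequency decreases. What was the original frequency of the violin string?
252 Hz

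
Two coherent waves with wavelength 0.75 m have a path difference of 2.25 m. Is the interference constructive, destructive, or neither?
constructive — path difference = 3λ, a whole number of wavelengths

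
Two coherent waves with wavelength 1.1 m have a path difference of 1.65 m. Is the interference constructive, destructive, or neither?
destructive — path difference = 1.5λ, an odd multiple of λ/2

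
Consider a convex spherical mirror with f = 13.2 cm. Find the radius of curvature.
R = 2|f| = 26.4 cm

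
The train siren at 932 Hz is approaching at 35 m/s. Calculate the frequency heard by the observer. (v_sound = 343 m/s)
f_obs = f·v/(v − v_s) = 1038 Hz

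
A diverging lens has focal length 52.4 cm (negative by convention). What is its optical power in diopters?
P = 1/f = -1.908 D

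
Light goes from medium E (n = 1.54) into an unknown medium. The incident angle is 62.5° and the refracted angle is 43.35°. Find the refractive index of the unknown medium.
n₂ = n₁·sin θ₁ / sin θ₂ = 1.99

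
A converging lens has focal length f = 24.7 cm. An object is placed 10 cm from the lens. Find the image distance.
1/di = 1/f − 1/do → di = -16.8 cm (virtual image)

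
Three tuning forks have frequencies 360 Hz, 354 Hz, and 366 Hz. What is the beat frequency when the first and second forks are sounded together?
6 Hz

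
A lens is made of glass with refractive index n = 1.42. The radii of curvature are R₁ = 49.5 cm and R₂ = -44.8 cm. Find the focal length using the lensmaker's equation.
1/f = (n − 1)(1/R₁ − 1/R₂) → f = 55.99 cm (converging lens)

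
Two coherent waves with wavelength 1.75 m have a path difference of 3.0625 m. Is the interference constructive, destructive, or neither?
neither (partial) — path difference = 1.75λ, neither a whole number of wavelengths nor an odd multiple of λ/2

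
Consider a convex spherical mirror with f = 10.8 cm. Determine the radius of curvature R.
R = 2|f| = 21.6 cm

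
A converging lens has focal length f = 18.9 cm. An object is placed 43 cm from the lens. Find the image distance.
1/di = 1/f − 1/do → di = 33.72 cm (real image)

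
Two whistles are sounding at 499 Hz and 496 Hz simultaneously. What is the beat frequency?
3 Hz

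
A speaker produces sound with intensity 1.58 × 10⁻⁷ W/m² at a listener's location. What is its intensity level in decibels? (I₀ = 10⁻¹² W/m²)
β = 10·log₁₀(I/I₀) = 51.99 dB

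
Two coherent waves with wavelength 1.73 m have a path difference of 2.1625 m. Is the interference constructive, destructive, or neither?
neither (partial) — path difference = 1.25λ, neither a whole number of wavelengths nor an odd multiple of λ/2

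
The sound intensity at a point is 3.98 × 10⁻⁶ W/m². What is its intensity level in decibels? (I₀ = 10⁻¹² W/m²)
β = 10·log₁₀(I/I₀) = 66 dB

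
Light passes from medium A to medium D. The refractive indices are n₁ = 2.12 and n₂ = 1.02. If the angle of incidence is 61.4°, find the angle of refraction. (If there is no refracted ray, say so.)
sin θ₂ = (n₁/n₂)·sin θ₁ = 1.825 > 1, so there is no refracted ray — the light undergoes total internal reflection.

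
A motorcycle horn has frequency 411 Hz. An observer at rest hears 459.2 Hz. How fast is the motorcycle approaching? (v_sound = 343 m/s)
v_s = v·(1 − f/f_obs) = 36 m/s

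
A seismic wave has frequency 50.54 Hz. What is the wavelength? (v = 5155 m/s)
λ = v/f = 102 m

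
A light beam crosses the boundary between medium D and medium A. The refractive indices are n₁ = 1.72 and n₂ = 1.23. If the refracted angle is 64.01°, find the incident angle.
sin θ₁ = (n₂/n₁)·sin θ₂ → θ₁ = 40°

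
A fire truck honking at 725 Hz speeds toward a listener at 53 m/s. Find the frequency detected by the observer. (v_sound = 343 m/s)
f_obs = f·v/(v − v_s) = 857.5 Hz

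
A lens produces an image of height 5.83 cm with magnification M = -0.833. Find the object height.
ho = |hi|/|M| = 6.999 cm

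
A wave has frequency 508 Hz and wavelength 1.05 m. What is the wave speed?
v = fλ = 533.4 m/s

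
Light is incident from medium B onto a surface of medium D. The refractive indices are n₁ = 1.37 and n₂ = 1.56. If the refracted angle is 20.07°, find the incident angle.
sin θ₁ = (n₂/n₁)·sin θ₂ → θ₁ = 23°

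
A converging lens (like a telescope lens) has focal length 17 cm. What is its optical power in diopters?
P = 1/f = 5.882 D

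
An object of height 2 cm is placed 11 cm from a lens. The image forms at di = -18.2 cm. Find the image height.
hi = (-di/do) × ho = 3.309 cm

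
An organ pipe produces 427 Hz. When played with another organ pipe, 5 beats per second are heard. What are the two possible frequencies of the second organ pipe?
f₂ = 427 ± 5 Hz → 432 Hz or 422 Hz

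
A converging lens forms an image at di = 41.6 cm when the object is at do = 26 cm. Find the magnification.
M = −di/do = -1.6 (inverted image)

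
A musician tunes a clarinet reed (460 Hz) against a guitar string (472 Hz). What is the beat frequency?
12 Hz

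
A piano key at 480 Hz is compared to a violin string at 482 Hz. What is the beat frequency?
2 Hz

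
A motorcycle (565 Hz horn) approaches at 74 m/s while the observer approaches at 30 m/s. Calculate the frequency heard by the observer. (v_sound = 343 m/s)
f_obs = f·(v + v_o)/(v − v_s) = 783.4 Hz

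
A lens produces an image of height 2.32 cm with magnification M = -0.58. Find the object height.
ho = |hi|/|M| = 4 cm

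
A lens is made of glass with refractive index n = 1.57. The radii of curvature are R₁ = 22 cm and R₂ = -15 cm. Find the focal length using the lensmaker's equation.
1/f = (n − 1)(1/R₁ − 1/R₂) → f = 15.65 cm (converging lens)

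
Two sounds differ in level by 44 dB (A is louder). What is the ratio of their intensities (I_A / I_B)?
I_A/I_B = 10^(Δβ/10) = 25120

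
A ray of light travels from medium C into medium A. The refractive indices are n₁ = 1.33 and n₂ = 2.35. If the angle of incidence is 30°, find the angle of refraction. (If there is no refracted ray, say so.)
sin θ₂ = (n₁/n₂)·sin θ₁ = 0.283 → θ₂ = 16.44°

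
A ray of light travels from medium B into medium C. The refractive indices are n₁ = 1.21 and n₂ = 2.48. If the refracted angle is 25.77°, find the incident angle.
sin θ₁ = (n₂/n₁)·sin θ₂ → θ₁ = 63.01°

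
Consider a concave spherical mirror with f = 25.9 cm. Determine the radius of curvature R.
R = 2|f| = 51.8 cm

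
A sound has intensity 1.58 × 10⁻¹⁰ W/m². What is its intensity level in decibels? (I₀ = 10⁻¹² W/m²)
β = 10·log₁₀(I/I₀) = 21.99 dB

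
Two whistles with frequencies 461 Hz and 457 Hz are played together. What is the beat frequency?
4 Hz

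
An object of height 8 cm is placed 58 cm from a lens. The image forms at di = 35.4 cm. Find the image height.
hi = (-di/do) × ho = -4.883 cm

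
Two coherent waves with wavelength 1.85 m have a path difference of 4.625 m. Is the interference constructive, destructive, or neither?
destructive — path difference = 2.5λ, an odd multiple of λ/2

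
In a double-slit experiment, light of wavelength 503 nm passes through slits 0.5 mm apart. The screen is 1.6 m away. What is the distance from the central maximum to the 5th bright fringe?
y = mλL/d = 8.048 mm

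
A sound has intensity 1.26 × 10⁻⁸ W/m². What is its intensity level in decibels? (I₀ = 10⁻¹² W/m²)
β = 10·log₁₀(I/I₀) = 41 dB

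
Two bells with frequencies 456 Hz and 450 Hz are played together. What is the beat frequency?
6 Hz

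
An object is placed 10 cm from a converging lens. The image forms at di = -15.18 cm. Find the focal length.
1/f = 1/do + 1/di → f = 29.31 cm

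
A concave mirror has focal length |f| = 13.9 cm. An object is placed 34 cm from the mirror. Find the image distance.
f = +13.9 cm (concave); 1/di = 1/f − 1/do → di = 23.51 cm (real image, in front of mirror)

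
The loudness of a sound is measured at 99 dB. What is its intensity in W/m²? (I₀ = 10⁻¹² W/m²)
I = I₀·10^(β/10) = 7.94 × 10⁻³ W/m²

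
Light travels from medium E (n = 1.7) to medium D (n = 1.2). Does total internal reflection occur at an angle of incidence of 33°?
θc = arcsin(n₂/n₁) = 44.9°; 33° < θc, so no — the ray refracts.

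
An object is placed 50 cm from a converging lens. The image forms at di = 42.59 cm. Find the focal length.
1/f = 1/do + 1/di → f = 23 cm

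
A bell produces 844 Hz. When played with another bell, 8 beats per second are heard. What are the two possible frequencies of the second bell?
f₂ = 844 ± 8 Hz → 852 Hz or 836 Hz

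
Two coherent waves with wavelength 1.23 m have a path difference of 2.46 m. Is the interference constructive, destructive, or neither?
constructive — path difference = 2λ, a whole number of wavelengths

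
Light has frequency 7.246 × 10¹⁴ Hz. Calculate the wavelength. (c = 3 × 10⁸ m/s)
λ = c/f = 414 nm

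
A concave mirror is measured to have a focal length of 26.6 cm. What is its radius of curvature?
R = 2|f| = 53.2 cm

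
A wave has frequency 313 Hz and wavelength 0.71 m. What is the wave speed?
v = fλ = 222.2 m/s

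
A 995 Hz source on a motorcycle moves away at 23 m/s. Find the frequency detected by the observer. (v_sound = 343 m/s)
f_obs = f·v/(v + v_s) = 932.5 Hz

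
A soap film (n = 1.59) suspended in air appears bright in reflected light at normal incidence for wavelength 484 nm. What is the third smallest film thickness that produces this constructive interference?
2nt = (m − ½)λ with m = 3 → t = (m − ½)λ/(2n) = 380.5 nm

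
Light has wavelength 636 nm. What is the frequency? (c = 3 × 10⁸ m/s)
f = c/λ = 4.717 × 10¹⁴ Hz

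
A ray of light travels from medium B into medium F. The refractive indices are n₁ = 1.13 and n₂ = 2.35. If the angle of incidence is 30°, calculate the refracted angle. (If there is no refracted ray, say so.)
sin θ₂ = (n₁/n₂)·sin θ₁ = 0.2404 → θ₂ = 13.91°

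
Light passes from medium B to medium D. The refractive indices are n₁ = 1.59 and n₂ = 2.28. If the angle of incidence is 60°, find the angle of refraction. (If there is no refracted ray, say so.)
sin θ₂ = (n₁/n₂)·sin θ₁ = 0.6039 → θ₂ = 37.15°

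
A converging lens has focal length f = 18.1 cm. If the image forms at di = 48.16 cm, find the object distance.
1/do = 1/f − 1/di → do = 29 cm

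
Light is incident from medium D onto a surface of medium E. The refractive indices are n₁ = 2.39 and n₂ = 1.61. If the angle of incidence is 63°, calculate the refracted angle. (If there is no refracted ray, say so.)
sin θ₂ = (n₁/n₂)·sin θ₁ = 1.323 > 1, so there is no refracted ray — the light undergoes total internal reflection.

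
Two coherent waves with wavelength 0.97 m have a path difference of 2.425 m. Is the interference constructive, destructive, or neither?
destructive — path difference = 2.5λ, an odd multiple of λ/2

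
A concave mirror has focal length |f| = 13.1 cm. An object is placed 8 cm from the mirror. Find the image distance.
f = +13.1 cm (concave); 1/di = 1/f − 1/do → di = -20.55 cm (virtual image, behind mirror)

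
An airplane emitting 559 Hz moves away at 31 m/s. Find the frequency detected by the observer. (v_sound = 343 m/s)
f_obs = f·v/(v + v_s) = 512.7 Hz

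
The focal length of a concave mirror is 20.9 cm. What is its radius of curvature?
R = 2|f| = 41.8 cm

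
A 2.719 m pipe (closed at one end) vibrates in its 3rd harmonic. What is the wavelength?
λₙ = 4L/n = 3.625 m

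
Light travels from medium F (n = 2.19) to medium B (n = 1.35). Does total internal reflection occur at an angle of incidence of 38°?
θc = arcsin(n₂/n₁) = 38.06°; 38° < θc, so no — the ray refracts.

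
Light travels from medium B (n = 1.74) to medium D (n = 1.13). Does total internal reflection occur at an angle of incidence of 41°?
θc = arcsin(n₂/n₁) = 40.5°; 41° > θc, so yes — total internal reflection.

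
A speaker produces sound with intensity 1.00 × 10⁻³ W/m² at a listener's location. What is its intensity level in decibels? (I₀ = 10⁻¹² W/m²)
β = 10·log₁₀(I/I₀) = 90 dB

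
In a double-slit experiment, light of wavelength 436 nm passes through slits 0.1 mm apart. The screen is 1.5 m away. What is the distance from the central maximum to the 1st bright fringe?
y = mλL/d = 6.54 mm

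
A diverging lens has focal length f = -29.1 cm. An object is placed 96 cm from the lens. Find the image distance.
1/di = 1/f − 1/do → di = -22.33 cm (virtual image)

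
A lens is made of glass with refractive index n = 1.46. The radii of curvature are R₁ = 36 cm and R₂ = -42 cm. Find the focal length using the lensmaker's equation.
1/f = (n − 1)(1/R₁ − 1/R₂) → f = 42.14 cm (converging lens)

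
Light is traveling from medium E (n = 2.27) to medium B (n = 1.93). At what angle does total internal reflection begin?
θc = arcsin(n₂/n₁) = 58.24°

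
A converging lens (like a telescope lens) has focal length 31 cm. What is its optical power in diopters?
P = 1/f = 3.226 D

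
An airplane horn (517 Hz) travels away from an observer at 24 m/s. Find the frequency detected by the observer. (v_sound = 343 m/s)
f_obs = f·v/(v + v_s) = 483.2 Hz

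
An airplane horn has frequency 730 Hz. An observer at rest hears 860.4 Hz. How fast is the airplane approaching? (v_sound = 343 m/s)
v_s = v·(1 − f/f_obs) = 51.98 m/s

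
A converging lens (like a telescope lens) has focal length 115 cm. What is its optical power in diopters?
P = 1/f = 0.8696 D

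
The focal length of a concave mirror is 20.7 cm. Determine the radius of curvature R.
R = 2|f| = 41.4 cm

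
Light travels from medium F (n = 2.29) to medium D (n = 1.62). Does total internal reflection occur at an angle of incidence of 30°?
θc = arcsin(n₂/n₁) = 45.03°; 30° < θc, so no — the ray refracts.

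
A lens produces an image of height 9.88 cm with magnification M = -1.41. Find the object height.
ho = |hi|/|M| = 7.007 cm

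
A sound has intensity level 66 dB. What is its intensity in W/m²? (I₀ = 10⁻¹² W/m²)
I = I₀·10^(β/10) = 3.98 × 10⁻⁶ W/m²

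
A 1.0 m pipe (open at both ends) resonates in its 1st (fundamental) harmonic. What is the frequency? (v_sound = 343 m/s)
fₙ = nv/(2L) = 171.5 Hz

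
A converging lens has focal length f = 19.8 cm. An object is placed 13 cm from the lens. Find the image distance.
1/di = 1/f − 1/do → di = -37.85 cm (virtual image)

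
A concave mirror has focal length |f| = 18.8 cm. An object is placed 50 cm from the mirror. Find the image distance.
f = +18.8 cm (concave); 1/di = 1/f − 1/do → di = 30.13 cm (real image, in front of mirror)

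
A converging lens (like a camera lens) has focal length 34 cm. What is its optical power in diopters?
P = 1/f = 2.941 D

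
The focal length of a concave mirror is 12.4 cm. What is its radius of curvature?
R = 2|f| = 24.8 cm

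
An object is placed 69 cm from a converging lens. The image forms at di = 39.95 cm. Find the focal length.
1/f = 1/do + 1/di → f = 25.3 cm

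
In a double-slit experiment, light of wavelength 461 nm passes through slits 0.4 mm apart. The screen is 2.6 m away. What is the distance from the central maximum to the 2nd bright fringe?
y = mλL/d = 5.993 mm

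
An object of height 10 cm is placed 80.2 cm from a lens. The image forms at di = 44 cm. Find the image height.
hi = (-di/do) × ho = -5.486 cm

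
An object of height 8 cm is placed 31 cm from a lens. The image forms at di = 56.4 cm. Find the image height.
hi = (-di/do) × ho = -14.55 cm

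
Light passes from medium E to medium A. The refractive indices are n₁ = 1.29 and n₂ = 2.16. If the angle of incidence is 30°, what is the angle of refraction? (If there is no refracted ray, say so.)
sin θ₂ = (n₁/n₂)·sin θ₁ = 0.2986 → θ₂ = 17.37°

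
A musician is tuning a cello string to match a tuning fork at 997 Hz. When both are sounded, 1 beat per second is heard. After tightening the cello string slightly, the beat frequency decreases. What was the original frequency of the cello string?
996 Hz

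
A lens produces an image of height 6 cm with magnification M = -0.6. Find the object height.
ho = |hi|/|M| = 10 cm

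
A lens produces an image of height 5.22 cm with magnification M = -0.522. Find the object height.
ho = |hi|/|M| = 10 cm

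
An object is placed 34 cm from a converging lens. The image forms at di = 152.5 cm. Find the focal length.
1/f = 1/do + 1/di → f = 27.8 cm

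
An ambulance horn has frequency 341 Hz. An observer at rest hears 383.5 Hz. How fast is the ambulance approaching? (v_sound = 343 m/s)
v_s = v·(1 − f/f_obs) = 38.01 m/s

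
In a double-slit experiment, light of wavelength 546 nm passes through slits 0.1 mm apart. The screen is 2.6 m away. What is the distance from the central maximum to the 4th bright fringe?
y = mλL/d = 56.78 mm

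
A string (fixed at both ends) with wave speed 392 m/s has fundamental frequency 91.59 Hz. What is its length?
L = v/(2f₁) = 2.14 m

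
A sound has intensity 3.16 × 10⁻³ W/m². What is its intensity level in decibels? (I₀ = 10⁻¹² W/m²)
β = 10·log₁₀(I/I₀) = 95 dB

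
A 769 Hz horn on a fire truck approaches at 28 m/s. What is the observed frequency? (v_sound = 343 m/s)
f_obs = f·v/(v − v_s) = 837.4 Hz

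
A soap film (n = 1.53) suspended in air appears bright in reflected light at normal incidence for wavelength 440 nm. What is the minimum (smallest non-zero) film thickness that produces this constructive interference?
2nt = (m − ½)λ with m = 1 → t = (m − ½)λ/(2n) = 71.9 nm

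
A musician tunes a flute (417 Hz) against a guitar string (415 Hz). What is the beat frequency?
2 Hz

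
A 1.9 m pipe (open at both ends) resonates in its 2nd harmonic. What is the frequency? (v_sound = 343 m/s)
fₙ = nv/(2L) = 180.5 Hz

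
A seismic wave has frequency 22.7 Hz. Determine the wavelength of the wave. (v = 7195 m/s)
λ = v/f = 317 m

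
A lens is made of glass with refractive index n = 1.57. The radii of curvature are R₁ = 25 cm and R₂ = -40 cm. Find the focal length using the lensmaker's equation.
1/f = (n − 1)(1/R₁ − 1/R₂) → f = 26.99 cm (converging lens)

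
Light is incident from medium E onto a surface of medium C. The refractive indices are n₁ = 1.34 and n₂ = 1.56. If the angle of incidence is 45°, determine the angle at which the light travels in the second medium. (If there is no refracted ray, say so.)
sin θ₂ = (n₁/n₂)·sin θ₁ = 0.6074 → θ₂ = 37.4°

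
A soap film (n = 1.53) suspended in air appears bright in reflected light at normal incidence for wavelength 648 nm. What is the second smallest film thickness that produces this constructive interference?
2nt = (m − ½)λ with m = 2 → t = (m − ½)λ/(2n) = 317.6 nm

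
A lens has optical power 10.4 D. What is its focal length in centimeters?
f = 1/P = 9.615 cm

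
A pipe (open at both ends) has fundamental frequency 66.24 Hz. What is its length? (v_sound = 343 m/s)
L = v/(2f₁) = 2.589 m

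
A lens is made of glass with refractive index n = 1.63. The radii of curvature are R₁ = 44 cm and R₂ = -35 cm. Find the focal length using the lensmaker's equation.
1/f = (n − 1)(1/R₁ − 1/R₂) → f = 30.94 cm (converging lens)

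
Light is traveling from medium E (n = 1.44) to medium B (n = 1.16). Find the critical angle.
θc = arcsin(n₂/n₁) = 53.66°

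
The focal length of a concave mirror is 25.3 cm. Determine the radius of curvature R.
R = 2|f| = 50.6 cm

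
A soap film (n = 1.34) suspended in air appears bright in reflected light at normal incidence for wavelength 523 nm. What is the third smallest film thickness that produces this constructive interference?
2nt = (m − ½)λ with m = 3 → t = (m − ½)λ/(2n) = 487.9 nm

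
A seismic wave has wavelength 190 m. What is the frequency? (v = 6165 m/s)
f = v/λ = 32.45 Hz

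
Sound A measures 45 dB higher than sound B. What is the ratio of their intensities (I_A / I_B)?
I_A/I_B = 10^(Δβ/10) = 31620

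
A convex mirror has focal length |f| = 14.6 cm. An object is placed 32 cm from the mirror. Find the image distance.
f = −14.6 cm (convex); 1/di = 1/f − 1/do → di = -10.03 cm (virtual image, behind mirror)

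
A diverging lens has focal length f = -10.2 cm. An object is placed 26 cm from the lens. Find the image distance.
1/di = 1/f − 1/do → di = -7.326 cm (virtual image)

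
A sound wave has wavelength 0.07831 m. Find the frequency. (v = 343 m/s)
f = v/λ = 4380 Hz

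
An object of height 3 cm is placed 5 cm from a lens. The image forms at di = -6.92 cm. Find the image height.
hi = (-di/do) × ho = 4.152 cm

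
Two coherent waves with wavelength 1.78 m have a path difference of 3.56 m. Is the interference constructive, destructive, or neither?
constructive — path difference = 2λ, a whole number of wavelengths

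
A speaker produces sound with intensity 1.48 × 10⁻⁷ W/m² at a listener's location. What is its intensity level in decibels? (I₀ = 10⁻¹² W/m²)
β = 10·log₁₀(I/I₀) = 51.7 dB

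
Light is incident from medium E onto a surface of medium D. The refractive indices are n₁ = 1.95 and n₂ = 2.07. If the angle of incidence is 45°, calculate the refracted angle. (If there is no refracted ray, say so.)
sin θ₂ = (n₁/n₂)·sin θ₁ = 0.6661 → θ₂ = 41.77°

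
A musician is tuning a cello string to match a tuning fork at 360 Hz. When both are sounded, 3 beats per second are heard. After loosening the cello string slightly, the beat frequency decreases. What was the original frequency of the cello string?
363 Hz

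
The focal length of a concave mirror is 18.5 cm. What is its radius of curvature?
R = 2|f| = 37 cm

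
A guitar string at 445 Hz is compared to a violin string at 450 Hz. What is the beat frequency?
5 Hz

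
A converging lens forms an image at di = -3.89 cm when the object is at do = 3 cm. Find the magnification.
M = −di/do = 1.297 (upright image)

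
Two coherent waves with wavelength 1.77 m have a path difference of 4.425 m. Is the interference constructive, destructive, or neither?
destructive — path difference = 2.5λ, an odd multiple of λ/2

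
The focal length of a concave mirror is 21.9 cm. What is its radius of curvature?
R = 2|f| = 43.8 cm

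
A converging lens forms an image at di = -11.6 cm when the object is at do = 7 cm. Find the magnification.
M = −di/do = 1.657 (upright image)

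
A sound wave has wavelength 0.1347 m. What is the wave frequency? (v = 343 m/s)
f = v/λ = 2546 Hz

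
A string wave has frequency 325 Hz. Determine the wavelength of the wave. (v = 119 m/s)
λ = v/f = 0.3662 m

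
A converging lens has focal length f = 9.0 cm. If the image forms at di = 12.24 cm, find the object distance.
1/do = 1/f − 1/di → do = 34 cm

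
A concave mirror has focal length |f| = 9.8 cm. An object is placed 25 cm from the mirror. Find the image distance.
f = +9.8 cm (concave); 1/di = 1/f − 1/do → di = 16.12 cm (real image, in front of mirror)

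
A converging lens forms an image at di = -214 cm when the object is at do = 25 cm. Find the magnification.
M = −di/do = 8.56 (upright image)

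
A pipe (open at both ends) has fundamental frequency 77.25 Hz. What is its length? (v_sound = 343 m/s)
L = v/(2f₁) = 2.22 m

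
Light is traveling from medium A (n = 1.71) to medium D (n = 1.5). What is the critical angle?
θc = arcsin(n₂/n₁) = 61.31°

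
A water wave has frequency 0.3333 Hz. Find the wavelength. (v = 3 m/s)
λ = v/f = 9.001 m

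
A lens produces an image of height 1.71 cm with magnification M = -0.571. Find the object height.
ho = |hi|/|M| = 2.995 cm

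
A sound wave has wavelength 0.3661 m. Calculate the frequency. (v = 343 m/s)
f = v/λ = 936.9 Hz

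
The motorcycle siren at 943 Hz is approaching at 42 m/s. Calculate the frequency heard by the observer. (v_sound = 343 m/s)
f_obs = f·v/(v − v_s) = 1075 Hz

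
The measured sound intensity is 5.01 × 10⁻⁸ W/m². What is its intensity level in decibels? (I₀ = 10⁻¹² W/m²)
β = 10·log₁₀(I/I₀) = 47 dB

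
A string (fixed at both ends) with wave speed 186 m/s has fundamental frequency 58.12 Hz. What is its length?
L = v/(2f₁) = 1.6 m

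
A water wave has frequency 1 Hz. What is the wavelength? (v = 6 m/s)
λ = v/f = 6 m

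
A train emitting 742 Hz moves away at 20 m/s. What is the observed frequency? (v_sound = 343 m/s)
f_obs = f·v/(v + v_s) = 701.1 Hz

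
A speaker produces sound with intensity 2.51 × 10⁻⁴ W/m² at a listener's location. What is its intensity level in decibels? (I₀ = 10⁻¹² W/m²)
β = 10·log₁₀(I/I₀) = 84 dB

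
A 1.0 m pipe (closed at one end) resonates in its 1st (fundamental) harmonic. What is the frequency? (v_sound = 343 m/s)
fₙ = nv/(4L) = 85.75 Hz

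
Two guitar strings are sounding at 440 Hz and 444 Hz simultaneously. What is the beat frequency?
4 Hz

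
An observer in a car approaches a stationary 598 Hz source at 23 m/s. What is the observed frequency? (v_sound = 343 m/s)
f_obs = f·(v + v_o)/v = 638.1 Hz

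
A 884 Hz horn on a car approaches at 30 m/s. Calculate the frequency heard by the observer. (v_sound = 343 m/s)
f_obs = f·v/(v − v_s) = 968.7 Hz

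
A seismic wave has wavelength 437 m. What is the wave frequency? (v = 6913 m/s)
f = v/λ = 15.82 Hz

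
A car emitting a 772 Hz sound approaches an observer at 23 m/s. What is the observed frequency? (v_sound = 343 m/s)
f_obs = f·v/(v − v_s) = 827.5 Hz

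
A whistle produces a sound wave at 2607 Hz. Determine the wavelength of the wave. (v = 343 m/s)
λ = v/f = 0.1316 m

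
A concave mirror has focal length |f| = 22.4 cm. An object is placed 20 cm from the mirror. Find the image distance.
f = +22.4 cm (concave); 1/di = 1/f − 1/do → di = -186.7 cm (virtual image, behind mirror)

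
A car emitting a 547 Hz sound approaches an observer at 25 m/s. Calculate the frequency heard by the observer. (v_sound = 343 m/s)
f_obs = f·v/(v − v_s) = 590 Hz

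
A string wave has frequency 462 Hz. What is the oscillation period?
T = 1/f = 0.002165 s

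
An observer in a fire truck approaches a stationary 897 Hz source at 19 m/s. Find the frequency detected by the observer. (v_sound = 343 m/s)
f_obs = f·(v + v_o)/v = 946.7 Hz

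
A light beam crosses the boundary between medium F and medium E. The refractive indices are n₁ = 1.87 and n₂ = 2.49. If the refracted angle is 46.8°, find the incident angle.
sin θ₁ = (n₂/n₁)·sin θ₂ → θ₁ = 76.09°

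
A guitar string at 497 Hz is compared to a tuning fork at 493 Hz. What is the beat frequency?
4 Hz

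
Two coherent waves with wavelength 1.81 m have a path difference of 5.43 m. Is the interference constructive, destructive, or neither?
constructive — path difference = 3λ, a whole number of wavelengths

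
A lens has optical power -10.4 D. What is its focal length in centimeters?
f = 1/P = -9.615 cm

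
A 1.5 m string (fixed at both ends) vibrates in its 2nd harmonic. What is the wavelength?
λₙ = 2L/n = 1.5 m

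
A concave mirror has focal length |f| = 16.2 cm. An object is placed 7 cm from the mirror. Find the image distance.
f = +16.2 cm (concave); 1/di = 1/f − 1/do → di = -12.33 cm (virtual image, behind mirror)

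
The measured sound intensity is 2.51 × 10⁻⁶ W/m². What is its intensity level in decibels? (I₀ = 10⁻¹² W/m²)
β = 10·log₁₀(I/I₀) = 64 dB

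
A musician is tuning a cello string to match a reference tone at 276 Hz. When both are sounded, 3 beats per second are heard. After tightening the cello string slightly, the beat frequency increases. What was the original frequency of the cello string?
279 Hz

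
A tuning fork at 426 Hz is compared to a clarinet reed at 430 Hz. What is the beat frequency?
4 Hz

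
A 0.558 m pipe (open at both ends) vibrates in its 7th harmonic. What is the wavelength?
λₙ = 2L/n = 0.1594 m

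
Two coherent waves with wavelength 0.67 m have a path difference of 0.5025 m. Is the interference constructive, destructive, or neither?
neither (partial) — path difference = 0.75λ, neither a whole number of wavelengths nor an odd multiple of λ/2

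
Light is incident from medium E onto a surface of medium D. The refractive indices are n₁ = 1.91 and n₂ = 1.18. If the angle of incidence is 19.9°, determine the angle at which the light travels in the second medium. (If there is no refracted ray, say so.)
sin θ₂ = (n₁/n₂)·sin θ₁ = 0.551 → θ₂ = 33.43°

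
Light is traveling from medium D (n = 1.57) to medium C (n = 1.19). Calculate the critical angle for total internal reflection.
θc = arcsin(n₂/n₁) = 49.28°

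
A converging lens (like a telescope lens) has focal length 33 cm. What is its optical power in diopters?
P = 1/f = 3.03 D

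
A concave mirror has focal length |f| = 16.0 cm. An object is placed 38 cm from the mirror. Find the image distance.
f = +16.0 cm (concave); 1/di = 1/f − 1/do → di = 27.64 cm (real image, in front of mirror)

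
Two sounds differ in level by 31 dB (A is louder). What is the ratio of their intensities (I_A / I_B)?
I_A/I_B = 10^(Δβ/10) = 1259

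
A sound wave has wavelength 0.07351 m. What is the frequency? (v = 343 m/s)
f = v/λ = 4666 Hz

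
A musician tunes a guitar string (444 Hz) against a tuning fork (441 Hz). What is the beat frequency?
3 Hz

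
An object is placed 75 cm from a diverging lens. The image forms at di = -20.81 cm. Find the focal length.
1/f = 1/do + 1/di → f = -28.8 cm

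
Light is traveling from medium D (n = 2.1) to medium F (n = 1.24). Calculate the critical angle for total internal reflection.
θc = arcsin(n₂/n₁) = 36.19°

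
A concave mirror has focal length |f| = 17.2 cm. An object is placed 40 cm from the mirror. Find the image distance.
f = +17.2 cm (concave); 1/di = 1/f − 1/do → di = 30.18 cm (real image, in front of mirror)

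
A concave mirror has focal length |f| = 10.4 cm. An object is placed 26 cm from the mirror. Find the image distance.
f = +10.4 cm (concave); 1/di = 1/f − 1/do → di = 17.33 cm (real image, in front of mirror)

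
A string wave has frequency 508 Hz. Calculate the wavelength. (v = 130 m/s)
λ = v/f = 0.2559 m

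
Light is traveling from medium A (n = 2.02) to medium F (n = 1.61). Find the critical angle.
θc = arcsin(n₂/n₁) = 52.85°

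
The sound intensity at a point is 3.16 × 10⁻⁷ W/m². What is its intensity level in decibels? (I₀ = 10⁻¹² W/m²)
β = 10·log₁₀(I/I₀) = 55 dB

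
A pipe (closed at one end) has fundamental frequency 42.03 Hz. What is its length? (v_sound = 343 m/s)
L = v/(4f₁) = 2.04 m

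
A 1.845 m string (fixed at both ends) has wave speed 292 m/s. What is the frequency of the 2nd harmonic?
fₙ = nv/(2L) = 158.3 Hz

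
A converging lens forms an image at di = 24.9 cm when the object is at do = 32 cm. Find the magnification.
M = −di/do = -0.7781 (inverted image)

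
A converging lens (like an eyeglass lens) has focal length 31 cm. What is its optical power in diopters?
P = 1/f = 3.226 D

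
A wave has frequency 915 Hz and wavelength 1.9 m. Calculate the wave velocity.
v = fλ = 1738 m/s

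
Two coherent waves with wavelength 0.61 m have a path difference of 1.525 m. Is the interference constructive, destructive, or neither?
destructive — path difference = 2.5λ, an odd multiple of λ/2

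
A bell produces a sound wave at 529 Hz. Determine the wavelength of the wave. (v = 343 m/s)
λ = v/f = 0.6484 m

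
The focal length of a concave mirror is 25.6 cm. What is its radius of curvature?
R = 2|f| = 51.2 cm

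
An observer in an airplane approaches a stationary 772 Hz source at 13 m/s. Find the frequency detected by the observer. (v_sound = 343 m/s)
f_obs = f·(v + v_o)/v = 801.3 Hz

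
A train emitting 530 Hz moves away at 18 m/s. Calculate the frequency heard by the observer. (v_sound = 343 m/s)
f_obs = f·v/(v + v_s) = 503.6 Hz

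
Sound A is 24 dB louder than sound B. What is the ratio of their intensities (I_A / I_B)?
I_A/I_B = 10^(Δβ/10) = 251.2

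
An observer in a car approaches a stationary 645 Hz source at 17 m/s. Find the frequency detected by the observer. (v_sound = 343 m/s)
f_obs = f·(v + v_o)/v = 677 Hz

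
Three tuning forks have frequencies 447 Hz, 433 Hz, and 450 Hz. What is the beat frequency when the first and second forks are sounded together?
14 Hz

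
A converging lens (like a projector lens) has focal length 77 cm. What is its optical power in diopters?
P = 1/f = 1.299 D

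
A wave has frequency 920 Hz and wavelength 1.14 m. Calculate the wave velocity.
v = fλ = 1049 m/s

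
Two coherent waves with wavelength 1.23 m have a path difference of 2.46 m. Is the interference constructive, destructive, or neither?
constructive — path difference = 2λ, a whole number of wavelengths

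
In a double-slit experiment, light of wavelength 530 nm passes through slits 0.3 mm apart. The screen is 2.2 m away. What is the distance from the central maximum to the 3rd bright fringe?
y = mλL/d = 11.66 mm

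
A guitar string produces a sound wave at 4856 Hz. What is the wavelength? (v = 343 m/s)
λ = v/f = 0.07063 m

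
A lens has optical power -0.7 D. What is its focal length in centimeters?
f = 1/P = -142.9 cm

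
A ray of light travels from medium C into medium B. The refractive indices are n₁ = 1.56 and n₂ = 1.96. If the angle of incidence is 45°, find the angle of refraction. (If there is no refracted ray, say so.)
sin θ₂ = (n₁/n₂)·sin θ₁ = 0.5628 → θ₂ = 34.25°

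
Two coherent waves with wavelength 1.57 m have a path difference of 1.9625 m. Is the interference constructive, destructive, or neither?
neither (partial) — path difference = 1.25λ, neither a whole number of wavelengths nor an odd multiple of λ/2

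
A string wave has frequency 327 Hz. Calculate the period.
T = 1/f = 0.003058 s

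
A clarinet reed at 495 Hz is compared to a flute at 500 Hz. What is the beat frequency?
5 Hz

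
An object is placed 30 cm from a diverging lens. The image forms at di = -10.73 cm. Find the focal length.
1/f = 1/do + 1/di → f = -16.7 cm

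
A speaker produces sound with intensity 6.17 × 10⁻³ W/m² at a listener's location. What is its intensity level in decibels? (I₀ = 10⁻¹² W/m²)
β = 10·log₁₀(I/I₀) = 97.9 dB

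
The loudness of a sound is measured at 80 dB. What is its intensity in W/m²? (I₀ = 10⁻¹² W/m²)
I = I₀·10^(β/10) = 1.00 × 10⁻⁴ W/m²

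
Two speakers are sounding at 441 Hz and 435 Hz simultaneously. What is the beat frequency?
6 Hz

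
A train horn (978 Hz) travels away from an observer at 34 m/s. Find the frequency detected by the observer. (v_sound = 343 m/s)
f_obs = f·v/(v + v_s) = 889.8 Hz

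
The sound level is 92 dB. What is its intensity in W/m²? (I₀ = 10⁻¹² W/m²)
I = I₀·10^(β/10) = 1.58 × 10⁻³ W/m²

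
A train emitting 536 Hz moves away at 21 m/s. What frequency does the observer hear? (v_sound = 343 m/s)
f_obs = f·v/(v + v_s) = 505.1 Hz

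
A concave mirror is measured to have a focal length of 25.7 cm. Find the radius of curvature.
R = 2|f| = 51.4 cm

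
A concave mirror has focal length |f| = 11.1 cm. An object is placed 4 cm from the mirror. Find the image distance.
f = +11.1 cm (concave); 1/di = 1/f − 1/do → di = -6.254 cm (virtual image, behind mirror)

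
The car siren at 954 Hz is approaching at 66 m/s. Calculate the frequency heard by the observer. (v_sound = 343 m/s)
f_obs = f·v/(v − v_s) = 1181 Hz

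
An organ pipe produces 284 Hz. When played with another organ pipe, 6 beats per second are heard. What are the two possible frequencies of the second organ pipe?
f₂ = 284 ± 6 Hz → 290 Hz or 278 Hz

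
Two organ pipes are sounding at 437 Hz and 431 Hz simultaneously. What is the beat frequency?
6 Hz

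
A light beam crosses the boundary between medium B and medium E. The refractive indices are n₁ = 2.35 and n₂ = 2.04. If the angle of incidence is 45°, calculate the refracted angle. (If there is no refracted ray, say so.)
sin θ₂ = (n₁/n₂)·sin θ₁ = 0.8146 → θ₂ = 54.54°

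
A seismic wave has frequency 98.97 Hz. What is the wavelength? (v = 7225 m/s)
λ = v/f = 73 m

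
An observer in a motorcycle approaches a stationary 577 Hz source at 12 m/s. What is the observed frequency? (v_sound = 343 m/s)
f_obs = f·(v + v_o)/v = 597.2 Hz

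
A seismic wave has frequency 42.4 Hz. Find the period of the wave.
T = 1/f = 0.02358 s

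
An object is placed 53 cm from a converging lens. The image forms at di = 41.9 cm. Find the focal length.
1/f = 1/do + 1/di → f = 23.4 cm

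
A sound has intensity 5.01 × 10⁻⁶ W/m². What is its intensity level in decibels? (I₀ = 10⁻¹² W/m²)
β = 10·log₁₀(I/I₀) = 67 dB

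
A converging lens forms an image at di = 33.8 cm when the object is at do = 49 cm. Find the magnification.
M = −di/do = -0.6898 (inverted image)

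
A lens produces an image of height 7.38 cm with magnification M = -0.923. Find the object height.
ho = |hi|/|M| = 7.996 cm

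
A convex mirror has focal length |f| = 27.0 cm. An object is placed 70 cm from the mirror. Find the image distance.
f = −27.0 cm (convex); 1/di = 1/f − 1/do → di = -19.48 cm (virtual image, behind mirror)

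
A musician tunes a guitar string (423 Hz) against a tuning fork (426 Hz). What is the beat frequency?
3 Hz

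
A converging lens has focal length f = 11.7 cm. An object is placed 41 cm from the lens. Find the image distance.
1/di = 1/f − 1/do → di = 16.37 cm (real image)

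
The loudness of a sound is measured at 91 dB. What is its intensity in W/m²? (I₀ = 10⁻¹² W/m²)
I = I₀·10^(β/10) = 1.26 × 10⁻³ W/m²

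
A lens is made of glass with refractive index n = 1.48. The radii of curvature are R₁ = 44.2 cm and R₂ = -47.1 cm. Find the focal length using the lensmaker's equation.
1/f = (n − 1)(1/R₁ − 1/R₂) → f = 47.5 cm (converging lens)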